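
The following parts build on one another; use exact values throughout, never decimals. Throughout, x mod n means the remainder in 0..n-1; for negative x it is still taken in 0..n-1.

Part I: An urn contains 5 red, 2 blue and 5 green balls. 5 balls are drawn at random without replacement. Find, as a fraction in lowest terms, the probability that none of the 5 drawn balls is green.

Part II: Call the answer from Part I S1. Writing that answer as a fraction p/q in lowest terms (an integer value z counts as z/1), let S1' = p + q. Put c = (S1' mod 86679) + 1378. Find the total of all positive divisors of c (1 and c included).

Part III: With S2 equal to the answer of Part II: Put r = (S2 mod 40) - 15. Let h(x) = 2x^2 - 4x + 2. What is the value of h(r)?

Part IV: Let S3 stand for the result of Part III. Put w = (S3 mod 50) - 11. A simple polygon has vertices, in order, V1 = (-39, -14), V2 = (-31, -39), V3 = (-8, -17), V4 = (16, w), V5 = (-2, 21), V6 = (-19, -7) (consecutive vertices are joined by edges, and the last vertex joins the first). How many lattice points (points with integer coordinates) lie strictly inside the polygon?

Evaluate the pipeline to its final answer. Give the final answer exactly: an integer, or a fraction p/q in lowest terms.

Part I: total draws C(12,5) = 792; favorable C(7,5) = 21; P = 7/264; answer 7/264
Part II: S1 = 7/264; threaded value p + q = 271; c = 1649; 1649 = 17 * 97; sigma = (1 + 17) * (1 + 97) = 18 * 98 = 1764; answer 1764
Part III: S2 = 1764; r = -11; 2*(-11)^2 - 4*(-11)^1 + 2 = (242) + (44) + (2) = 288; answer 288
Part IV: S3 = 288; w = 27; cross terms: (-39*-39 - -31*-14)=1087, (-31*-17 - -8*-39)=215, (-8*27 - 16*-17)=56, (16*21 - -2*27)=390, (-2*-7 - -19*21)=413, (-19*-14 - -39*-7)=-7; twice the area = |2154| = 2154; area = 1077; boundary points = 1 + 1 + 4 + 6 + 1 + 1 = 14; strictly interior points = area - boundary/2 + 1 = 1071; answer 1071

1071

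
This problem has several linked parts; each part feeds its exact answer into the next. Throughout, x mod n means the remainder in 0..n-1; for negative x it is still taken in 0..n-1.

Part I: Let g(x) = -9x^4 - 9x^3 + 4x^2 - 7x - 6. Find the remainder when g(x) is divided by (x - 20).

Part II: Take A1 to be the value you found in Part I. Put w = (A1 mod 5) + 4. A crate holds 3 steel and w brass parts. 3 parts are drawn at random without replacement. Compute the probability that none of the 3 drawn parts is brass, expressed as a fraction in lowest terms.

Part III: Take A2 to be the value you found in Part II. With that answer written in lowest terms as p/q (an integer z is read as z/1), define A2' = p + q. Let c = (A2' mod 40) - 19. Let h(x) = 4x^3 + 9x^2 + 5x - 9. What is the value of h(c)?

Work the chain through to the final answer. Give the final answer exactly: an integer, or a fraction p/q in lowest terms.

Part I: remainder = value at the root: -9*(20)^4 - 9*(20)^3 + 4*(20)^2 - 7*(20)^1 - 6 = (-1440000) + (-72000) + (1600) + (-140) + (-6) = -1510546; answer -1510546
Part II: A1 = -1510546; w = 8; total draws C(11,3) = 165; favorable C(3,3) = 1; P = 1/165; answer 1/165
Part III: A2 = 1/165; threaded value p + q = 166; c = -13; 4*(-13)^3 + 9*(-13)^2 + 5*(-13)^1 - 9 = (-8788) + (1521) + (-65) + (-9) = -7341; answer -7341

-7341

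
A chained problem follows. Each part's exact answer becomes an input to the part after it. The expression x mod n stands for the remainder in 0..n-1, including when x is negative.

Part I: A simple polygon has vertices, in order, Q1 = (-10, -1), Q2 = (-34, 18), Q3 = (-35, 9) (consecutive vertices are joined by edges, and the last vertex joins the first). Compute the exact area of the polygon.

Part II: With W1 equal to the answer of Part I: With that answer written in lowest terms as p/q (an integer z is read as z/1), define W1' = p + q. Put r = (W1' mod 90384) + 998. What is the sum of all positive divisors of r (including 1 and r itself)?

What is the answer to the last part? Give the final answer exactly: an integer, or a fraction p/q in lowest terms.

1680

Part I: cross terms: (-10*18 - -34*-1)=-214, (-34*9 - -35*18)=324, (-35*-1 - -10*9)=125; twice the area = |235| = 235; area = 235/2; answer 235/2
Part II: W1 = 235/2; threaded value p + q = 237; r = 1235; 1235 = 5 * 13 * 19; sigma = (1 + 5) * (1 + 13) * (1 + 19) = 6 * 14 * 20 = 1680; answer 1680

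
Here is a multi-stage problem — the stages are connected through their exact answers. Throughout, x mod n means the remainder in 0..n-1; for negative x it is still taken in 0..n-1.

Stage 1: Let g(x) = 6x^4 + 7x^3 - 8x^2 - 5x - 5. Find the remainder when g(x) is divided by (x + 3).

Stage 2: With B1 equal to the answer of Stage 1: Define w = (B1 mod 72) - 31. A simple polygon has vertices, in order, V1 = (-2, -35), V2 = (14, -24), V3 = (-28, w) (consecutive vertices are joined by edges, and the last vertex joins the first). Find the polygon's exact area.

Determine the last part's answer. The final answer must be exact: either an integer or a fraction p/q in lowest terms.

Stage 1: remainder = value at the root: 6*(-3)^4 + 7*(-3)^3 - 8*(-3)^2 - 5*(-3)^1 - 5 = (486) + (-189) + (-72) + (15) + (-5) = 235; answer 235
Stage 2: B1 = 235; w = -12; cross terms: (-2*-24 - 14*-35)=538, (14*-12 - -28*-24)=-840, (-28*-35 - -2*-12)=956; twice the area = |654| = 654; area = 327; answer 327

327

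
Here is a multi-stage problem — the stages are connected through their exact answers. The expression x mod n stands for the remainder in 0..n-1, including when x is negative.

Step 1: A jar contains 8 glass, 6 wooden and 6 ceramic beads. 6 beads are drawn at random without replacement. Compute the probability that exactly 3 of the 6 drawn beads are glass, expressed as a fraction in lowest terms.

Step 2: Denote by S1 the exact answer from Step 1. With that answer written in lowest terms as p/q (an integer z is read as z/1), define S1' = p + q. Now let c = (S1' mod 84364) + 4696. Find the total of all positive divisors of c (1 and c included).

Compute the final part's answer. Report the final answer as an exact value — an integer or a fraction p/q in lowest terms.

Step 1: total draws C(20,6) = 38760; favorable C(8,3)*C(12,3) = 12320; P = 308/969; answer 308/969
Step 2: S1 = 308/969; threaded value p + q = 1277; c = 5973; 5973 = 3 * 11 * 181; sigma = (1 + 3) * (1 + 11) * (1 + 181) = 4 * 12 * 182 = 8736; answer 8736

8736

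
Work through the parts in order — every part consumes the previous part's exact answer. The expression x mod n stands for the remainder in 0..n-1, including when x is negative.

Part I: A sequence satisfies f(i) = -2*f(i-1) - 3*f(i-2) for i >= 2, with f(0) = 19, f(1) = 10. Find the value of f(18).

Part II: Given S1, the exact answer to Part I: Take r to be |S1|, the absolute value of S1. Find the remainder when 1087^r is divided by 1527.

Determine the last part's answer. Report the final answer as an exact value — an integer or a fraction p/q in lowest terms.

Part I: f(2) = -2*(10) - 3*(19) = -77; iterating: f(2)=-77, f(3)=124, f(4)=-17, f(5)=-338, f(6)=727, f(7)=-440, f(8)=-1301, f(9)=3922, f(10)=-3941, f(11)=-3884, f(12)=19591, f(13)=-27530, f(14)=-3713, f(15)=90016, f(16)=-168893, f(17)=67738, f(18)=371203; answer 371203
Part II: S1 = 371203; r = 371203; squarings mod 1527: 1087^1=1087, 1087^2=1198, 1087^4=1351, 1087^8=436, 1087^16=748, 1087^32=622, 1087^64=553, 1087^128=409, 1087^256=838, 1087^512=1351, 1087^1024=436, 1087^2048=748, 1087^4096=622, 1087^8192=553, 1087^16384=409, 1087^32768=838, 1087^65536=1351, 1087^131072=436, 1087^262144=748; 1087^371203 = 1087^1 * 1087^2 * 1087^512 * 1087^2048 * 1087^8192 * 1087^32768 * 1087^65536 * 1087^262144 = 772 (mod 1527); answer 772

772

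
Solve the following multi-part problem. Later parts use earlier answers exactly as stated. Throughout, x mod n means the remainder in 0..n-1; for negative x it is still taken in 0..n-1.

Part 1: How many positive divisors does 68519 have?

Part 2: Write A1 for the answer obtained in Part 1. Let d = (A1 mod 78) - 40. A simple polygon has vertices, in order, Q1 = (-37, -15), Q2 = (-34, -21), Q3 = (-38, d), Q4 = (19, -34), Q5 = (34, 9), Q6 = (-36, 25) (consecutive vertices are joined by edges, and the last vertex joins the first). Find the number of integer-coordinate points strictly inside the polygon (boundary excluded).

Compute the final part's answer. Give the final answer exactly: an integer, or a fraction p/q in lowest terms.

3314

Part 1: 68519 = 11 * 6229; number of divisors = (1+1) * (1+1) = 4; answer 4
Part 2: A1 = 4; d = -36; cross terms: (-37*-21 - -34*-15)=267, (-34*-36 - -38*-21)=426, (-38*-34 - 19*-36)=1976, (19*9 - 34*-34)=1327, (34*25 - -36*9)=1174, (-36*-15 - -37*25)=1465; twice the area = |6635| = 6635; area = 6635/2; boundary points = 3 + 1 + 1 + 1 + 2 + 1 = 9; strictly interior points = area - boundary/2 + 1 = 3314; answer 3314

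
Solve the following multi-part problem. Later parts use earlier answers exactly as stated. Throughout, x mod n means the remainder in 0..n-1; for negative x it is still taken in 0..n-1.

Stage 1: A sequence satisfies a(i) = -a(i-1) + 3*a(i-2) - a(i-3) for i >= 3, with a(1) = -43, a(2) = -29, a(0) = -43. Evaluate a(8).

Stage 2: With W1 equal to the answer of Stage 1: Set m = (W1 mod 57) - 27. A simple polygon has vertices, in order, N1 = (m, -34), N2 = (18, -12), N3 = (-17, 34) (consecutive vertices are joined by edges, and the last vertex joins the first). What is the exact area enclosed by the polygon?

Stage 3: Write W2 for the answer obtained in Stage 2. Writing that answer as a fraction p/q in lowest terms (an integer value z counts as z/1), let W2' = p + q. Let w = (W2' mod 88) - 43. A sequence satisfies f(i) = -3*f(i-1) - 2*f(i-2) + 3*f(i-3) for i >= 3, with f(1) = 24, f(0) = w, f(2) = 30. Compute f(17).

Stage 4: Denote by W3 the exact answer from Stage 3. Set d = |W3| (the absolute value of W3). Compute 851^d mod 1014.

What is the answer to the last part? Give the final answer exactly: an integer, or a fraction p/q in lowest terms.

239

Stage 1: a(3) = -1*(-29) + 3*(-43) - 1*(-43) = -57; iterating: a(3)=-57, a(4)=13, a(5)=-155, a(6)=251, a(7)=-729, a(8)=1637; answer 1637
Stage 2: W1 = 1637; m = 14; cross terms: (14*-12 - 18*-34)=444, (18*34 - -17*-12)=408, (-17*-34 - 14*34)=102; twice the area = |954| = 954; area = 477; answer 477
Stage 3: W2 = 477; threaded value p + q = 478; w = -5; f(3) = -3*(30) - 2*(24) + 3*(-5) = -153; iterating: f(3)=-153, f(4)=471, f(5)=-1017, f(6)=1650, f(7)=-1503, f(8)=-1842, f(9)=13482, f(10)=-41271, f(11)=91323, f(12)=-150981, f(13)=146484, f(14)=136479, f(15)=-1155348, f(16)=3632538, f(17)=-8177481; answer -8177481
Stage 4: W3 = -8177481; d = 8177481; squarings mod 1014: 851^1=851, 851^2=205, 851^4=451, 851^8=601, 851^16=217, 851^32=445, 851^64=295, 851^128=835, 851^256=607, 851^512=367, 851^1024=841, 851^2048=523, 851^4096=763, 851^8192=133, 851^16384=451, 851^32768=601, 851^65536=217, 851^131072=445, 851^262144=295, 851^524288=835, 851^1048576=607, 851^2097152=367, 851^4194304=841; 851^8177481 = 851^1 * 851^8 * 851^64 * 851^256 * 851^512 * 851^1024 * 851^16384 * 851^32768 * 851^262144 * 851^524288 * 851^1048576 * 851^2097152 * 851^4194304 = 239 (mod 1014); answer 239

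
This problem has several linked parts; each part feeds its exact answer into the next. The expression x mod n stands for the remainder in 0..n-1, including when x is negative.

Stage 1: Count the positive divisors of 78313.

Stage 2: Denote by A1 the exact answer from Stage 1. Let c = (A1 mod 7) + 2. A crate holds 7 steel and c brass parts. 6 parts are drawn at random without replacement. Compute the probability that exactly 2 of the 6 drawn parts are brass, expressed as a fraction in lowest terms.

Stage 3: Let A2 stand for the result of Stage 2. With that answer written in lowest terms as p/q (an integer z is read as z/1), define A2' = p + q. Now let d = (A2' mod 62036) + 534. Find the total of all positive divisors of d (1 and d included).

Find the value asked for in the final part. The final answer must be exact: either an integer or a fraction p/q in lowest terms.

1984

Stage 1: 78313 = 71 * 1103; number of divisors = (1+1) * (1+1) = 4; answer 4
Stage 2: A1 = 4; c = 6; total draws C(13,6) = 1716; favorable C(6,2)*C(7,4) = 525; P = 175/572; answer 175/572
Stage 3: A2 = 175/572; threaded value p + q = 747; d = 1281; 1281 = 3 * 7 * 61; sigma = (1 + 3) * (1 + 7) * (1 + 61) = 4 * 8 * 62 = 1984; answer 1984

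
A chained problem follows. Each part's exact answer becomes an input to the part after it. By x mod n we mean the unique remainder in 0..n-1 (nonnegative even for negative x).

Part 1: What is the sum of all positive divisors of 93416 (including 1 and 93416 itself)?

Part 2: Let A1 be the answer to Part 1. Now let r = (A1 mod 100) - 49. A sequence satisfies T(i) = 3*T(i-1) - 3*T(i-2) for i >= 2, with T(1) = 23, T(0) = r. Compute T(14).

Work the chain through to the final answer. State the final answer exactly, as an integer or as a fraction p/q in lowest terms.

Part 1: 93416 = 2^3 * 11677; sigma = (1 + 2 + 4 + 8) * (1 + 11677) = 15 * 11678 = 175170; answer 175170
Part 2: A1 = 175170; r = 21; T(2) = 3*(23) - 3*(21) = 6; iterating: T(2)=6, T(3)=-51, T(4)=-171, T(5)=-360, T(6)=-567, T(7)=-621, T(8)=-162, T(9)=1377, T(10)=4617, T(11)=9720, T(12)=15309, T(13)=16767, T(14)=4374; answer 4374

4374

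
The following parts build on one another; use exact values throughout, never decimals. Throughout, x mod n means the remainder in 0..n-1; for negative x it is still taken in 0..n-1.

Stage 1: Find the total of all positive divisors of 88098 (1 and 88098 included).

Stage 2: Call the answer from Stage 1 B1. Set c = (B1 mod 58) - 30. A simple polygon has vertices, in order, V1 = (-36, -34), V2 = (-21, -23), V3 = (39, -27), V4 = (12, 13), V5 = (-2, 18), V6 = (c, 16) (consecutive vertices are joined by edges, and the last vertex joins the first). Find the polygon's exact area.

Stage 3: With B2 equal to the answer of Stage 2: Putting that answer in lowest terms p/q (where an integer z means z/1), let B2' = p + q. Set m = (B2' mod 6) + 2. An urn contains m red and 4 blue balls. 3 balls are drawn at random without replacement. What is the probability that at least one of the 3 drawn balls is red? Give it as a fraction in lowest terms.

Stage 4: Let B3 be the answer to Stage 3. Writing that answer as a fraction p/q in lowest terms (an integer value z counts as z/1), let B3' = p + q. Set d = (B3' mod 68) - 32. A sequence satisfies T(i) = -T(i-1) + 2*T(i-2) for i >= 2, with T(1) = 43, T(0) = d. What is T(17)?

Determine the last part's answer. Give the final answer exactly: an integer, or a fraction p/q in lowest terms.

Stage 1: 88098 = 2 * 3 * 14683; sigma = (1 + 2) * (1 + 3) * (1 + 14683) = 3 * 4 * 14684 = 176208; answer 176208
Stage 2: B1 = 176208; c = -26; cross terms: (-36*-23 - -21*-34)=114, (-21*-27 - 39*-23)=1464, (39*13 - 12*-27)=831, (12*18 - -2*13)=242, (-2*16 - -26*18)=436, (-26*-34 - -36*16)=1460; twice the area = |4547| = 4547; area = 4547/2; answer 4547/2
Stage 3: B2 = 4547/2; threaded value p + q = 4549; m = 3; total draws C(7,3) = 35; complement C(4,3) = 4; favorable 35 - 4 = 31; P = 31/35; answer 31/35
Stage 4: B3 = 31/35; threaded value p + q = 66; d = 34; T(2) = -1*(43) + 2*(34) = 25; iterating: T(2)=25, T(3)=61, T(4)=-11, T(5)=133, T(6)=-155, T(7)=421, T(8)=-731, T(9)=1573, T(10)=-3035, T(11)=6181, T(12)=-12251, T(13)=24613, T(14)=-49115, T(15)=98341, T(16)=-196571, T(17)=393253; answer 393253

393253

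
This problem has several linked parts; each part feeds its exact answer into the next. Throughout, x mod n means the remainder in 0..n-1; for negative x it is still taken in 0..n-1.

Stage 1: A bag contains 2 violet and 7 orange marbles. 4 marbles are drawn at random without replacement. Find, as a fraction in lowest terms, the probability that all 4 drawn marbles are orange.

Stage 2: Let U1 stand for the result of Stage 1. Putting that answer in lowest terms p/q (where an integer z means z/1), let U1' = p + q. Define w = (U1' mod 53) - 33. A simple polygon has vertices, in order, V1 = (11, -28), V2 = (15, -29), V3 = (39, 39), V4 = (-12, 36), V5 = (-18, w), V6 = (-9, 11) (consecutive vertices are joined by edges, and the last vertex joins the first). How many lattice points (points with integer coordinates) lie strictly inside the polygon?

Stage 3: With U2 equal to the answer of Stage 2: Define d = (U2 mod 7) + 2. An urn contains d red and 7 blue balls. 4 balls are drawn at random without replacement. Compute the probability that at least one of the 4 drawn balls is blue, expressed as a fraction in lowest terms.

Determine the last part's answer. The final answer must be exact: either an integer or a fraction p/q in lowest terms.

Stage 1: total draws C(9,4) = 126; favorable C(7,4) = 35; P = 5/18; answer 5/18
Stage 2: U1 = 5/18; threaded value p + q = 23; w = -10; cross terms: (11*-29 - 15*-28)=101, (15*39 - 39*-29)=1716, (39*36 - -12*39)=1872, (-12*-10 - -18*36)=768, (-18*11 - -9*-10)=-288, (-9*-28 - 11*11)=131; twice the area = |4300| = 4300; area = 2150; boundary points = 1 + 4 + 3 + 2 + 3 + 1 = 14; strictly interior points = area - boundary/2 + 1 = 2144; answer 2144
Stage 3: U2 = 2144; d = 4; total draws C(11,4) = 330; complement C(4,4) = 1; favorable 330 - 1 = 329; P = 329/330; answer 329/330

329/330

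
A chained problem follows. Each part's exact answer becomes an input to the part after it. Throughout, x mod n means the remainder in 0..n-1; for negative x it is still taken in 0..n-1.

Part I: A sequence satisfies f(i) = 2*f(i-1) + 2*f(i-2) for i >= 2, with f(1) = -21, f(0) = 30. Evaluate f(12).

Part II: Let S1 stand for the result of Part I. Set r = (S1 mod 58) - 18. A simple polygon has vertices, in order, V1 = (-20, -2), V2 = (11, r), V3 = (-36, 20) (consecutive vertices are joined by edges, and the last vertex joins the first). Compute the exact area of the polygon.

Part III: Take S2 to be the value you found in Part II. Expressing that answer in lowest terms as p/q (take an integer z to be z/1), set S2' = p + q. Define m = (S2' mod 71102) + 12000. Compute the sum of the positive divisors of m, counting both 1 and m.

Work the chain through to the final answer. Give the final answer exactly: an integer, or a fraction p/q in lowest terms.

Part I: f(2) = 2*(-21) + 2*(30) = 18; iterating: f(2)=18, f(3)=-6, f(4)=24, f(5)=36, f(6)=120, f(7)=312, f(8)=864, f(9)=2352, f(10)=6432, f(11)=17568, f(12)=48000; answer 48000
Part II: S1 = 48000; r = 16; cross terms: (-20*16 - 11*-2)=-298, (11*20 - -36*16)=796, (-36*-2 - -20*20)=472; twice the area = |970| = 970; area = 485; answer 485
Part III: S2 = 485; threaded value p + q = 486; m = 12486; 12486 = 2 * 3 * 2081; sigma = (1 + 2) * (1 + 3) * (1 + 2081) = 3 * 4 * 2082 = 24984; answer 24984

24984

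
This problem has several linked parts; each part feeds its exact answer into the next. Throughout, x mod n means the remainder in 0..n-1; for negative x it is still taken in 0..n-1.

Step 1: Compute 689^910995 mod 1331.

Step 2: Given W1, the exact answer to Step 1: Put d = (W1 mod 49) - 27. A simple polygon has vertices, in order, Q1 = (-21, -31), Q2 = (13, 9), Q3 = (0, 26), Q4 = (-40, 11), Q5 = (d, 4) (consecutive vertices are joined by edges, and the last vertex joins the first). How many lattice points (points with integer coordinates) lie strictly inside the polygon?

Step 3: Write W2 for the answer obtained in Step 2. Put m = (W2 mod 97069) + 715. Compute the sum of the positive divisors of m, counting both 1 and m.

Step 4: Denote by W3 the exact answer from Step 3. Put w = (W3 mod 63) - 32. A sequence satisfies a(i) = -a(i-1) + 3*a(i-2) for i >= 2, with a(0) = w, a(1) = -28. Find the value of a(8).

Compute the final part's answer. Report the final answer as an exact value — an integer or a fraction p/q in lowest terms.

Step 1: squarings mod 1331: 689^1=689, 689^2=885, 689^4=597, 689^8=1032, 689^16=224, 689^32=929, 689^64=553, 689^128=1010, 689^256=554, 689^512=786, 689^1024=212, 689^2048=1021, 689^4096=268, 689^8192=1281, 689^16384=1169, 689^32768=955, 689^65536=290, 689^131072=247, 689^262144=1114, 689^524288=504; 689^910995 = 689^1 * 689^2 * 689^16 * 689^128 * 689^512 * 689^1024 * 689^8192 * 689^16384 * 689^32768 * 689^65536 * 689^262144 * 689^524288 = 1055 (mod 1331); answer 1055
Step 2: W1 = 1055; d = -1; cross terms: (-21*9 - 13*-31)=214, (13*26 - 0*9)=338, (0*11 - -40*26)=1040, (-40*4 - -1*11)=-149, (-1*-31 - -21*4)=115; twice the area = |1558| = 1558; area = 779; boundary points = 2 + 1 + 5 + 1 + 5 = 14; strictly interior points = area - boundary/2 + 1 = 773; answer 773
Step 3: W2 = 773; m = 1488; 1488 = 2^4 * 3 * 31; sigma = (1 + 2 + 4 + 8 + 16) * (1 + 3) * (1 + 31) = 31 * 4 * 32 = 3968; answer 3968
Step 4: W3 = 3968; w = 30; a(2) = -1*(-28) + 3*(30) = 118; iterating: a(2)=118, a(3)=-202, a(4)=556, a(5)=-1162, a(6)=2830, a(7)=-6316, a(8)=14806; answer 14806

14806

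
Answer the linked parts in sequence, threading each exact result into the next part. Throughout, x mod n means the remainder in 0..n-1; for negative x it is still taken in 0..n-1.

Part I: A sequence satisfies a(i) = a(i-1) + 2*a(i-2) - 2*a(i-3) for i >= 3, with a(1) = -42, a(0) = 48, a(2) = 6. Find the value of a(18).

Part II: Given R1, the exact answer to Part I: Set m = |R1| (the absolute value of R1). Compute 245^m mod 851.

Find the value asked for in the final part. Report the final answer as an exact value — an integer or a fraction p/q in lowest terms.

73

Part I: a(3) = 1*(6) + 2*(-42) - 2*(48) = -174; iterating: a(3)=-174, a(4)=-78, a(5)=-438, a(6)=-246, a(7)=-966, a(8)=-582, a(9)=-2022, a(10)=-1254, a(11)=-4134, a(12)=-2598, a(13)=-8358, a(14)=-5286, a(15)=-16806, a(16)=-10662, a(17)=-33702, a(18)=-21414; answer -21414
Part II: R1 = -21414; m = 21414; squarings mod 851: 245^1=245, 245^2=455, 245^4=232, 245^8=211, 245^16=269, 245^32=26, 245^64=676, 245^128=840, 245^256=121, 245^512=174, 245^1024=491, 245^2048=248, 245^4096=232, 245^8192=211, 245^16384=269; 245^21414 = 245^2 * 245^4 * 245^32 * 245^128 * 245^256 * 245^512 * 245^4096 * 245^16384 = 73 (mod 851); answer 73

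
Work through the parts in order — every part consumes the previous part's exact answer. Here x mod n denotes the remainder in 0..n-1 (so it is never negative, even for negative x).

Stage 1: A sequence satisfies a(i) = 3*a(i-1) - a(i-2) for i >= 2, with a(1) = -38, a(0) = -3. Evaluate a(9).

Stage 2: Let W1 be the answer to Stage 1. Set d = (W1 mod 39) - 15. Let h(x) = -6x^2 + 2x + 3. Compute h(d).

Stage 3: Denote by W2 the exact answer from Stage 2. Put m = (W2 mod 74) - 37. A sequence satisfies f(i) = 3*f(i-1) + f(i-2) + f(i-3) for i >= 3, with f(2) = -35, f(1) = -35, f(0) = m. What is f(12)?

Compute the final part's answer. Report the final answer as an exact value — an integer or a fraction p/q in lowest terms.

Stage 1: a(2) = 3*(-38) - 1*(-3) = -111; iterating: a(2)=-111, a(3)=-295, a(4)=-774, a(5)=-2027, a(6)=-5307, a(7)=-13894, a(8)=-36375, a(9)=-95231; answer -95231
Stage 2: W1 = -95231; d = -8; -6*(-8)^2 + 2*(-8)^1 + 3 = (-384) + (-16) + (3) = -397; answer -397
Stage 3: W2 = -397; m = 10; f(3) = 3*(-35) + 1*(-35) + 1*(10) = -130; iterating: f(3)=-130, f(4)=-460, f(5)=-1545, f(6)=-5225, f(7)=-17680, f(8)=-59810, f(9)=-202335, f(10)=-684495, f(11)=-2315630, f(12)=-7833720; answer -7833720

-7833720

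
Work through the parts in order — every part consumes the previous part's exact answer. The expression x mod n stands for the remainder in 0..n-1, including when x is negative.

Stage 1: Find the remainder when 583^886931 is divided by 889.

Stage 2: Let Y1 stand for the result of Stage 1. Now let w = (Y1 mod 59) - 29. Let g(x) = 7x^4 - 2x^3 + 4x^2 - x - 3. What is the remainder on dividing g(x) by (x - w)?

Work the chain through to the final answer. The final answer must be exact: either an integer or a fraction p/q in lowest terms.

Stage 1: squarings mod 889: 583^1=583, 583^2=291, 583^4=226, 583^8=403, 583^16=611, 583^32=830, 583^64=814, 583^128=291, 583^256=226, 583^512=403, 583^1024=611, 583^2048=830, 583^4096=814, 583^8192=291, 583^16384=226, 583^32768=403, 583^65536=611, 583^131072=830, 583^262144=814, 583^524288=291; 583^886931 = 583^1 * 583^2 * 583^16 * 583^128 * 583^2048 * 583^32768 * 583^65536 * 583^262144 * 583^524288 = 613 (mod 889); answer 613
Stage 2: Y1 = 613; w = -6; remainder = value at the root: 7*(-6)^4 - 2*(-6)^3 + 4*(-6)^2 - 1*(-6)^1 - 3 = (9072) + (432) + (144) + (6) + (-3) = 9651; answer 9651

9651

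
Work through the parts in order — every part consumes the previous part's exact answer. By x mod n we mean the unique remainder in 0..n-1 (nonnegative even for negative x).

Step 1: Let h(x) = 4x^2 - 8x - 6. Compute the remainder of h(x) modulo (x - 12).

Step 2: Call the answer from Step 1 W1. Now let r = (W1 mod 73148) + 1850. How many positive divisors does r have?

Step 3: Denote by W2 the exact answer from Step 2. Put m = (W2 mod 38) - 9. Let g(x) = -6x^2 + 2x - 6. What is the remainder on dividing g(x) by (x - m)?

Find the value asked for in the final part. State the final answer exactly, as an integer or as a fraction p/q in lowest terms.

-54

Step 1: remainder = value at the root: 4*(12)^2 - 8*(12)^1 - 6 = (576) + (-96) + (-6) = 474; answer 474
Step 2: W1 = 474; r = 2324; 2324 = 2^2 * 7 * 83; number of divisors = (2+1) * (1+1) * (1+1) = 12; answer 12
Step 3: W2 = 12; m = 3; remainder = value at the root: -6*(3)^2 + 2*(3)^1 - 6 = (-54) + (6) + (-6) = -54; answer -54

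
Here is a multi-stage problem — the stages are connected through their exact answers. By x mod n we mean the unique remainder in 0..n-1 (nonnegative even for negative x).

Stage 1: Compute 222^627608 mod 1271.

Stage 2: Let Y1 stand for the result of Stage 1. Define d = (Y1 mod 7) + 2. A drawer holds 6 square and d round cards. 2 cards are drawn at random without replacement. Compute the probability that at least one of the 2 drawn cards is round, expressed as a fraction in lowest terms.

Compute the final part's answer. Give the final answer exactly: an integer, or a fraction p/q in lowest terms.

21/26

Stage 1: squarings mod 1271: 222^1=222, 222^2=986, 222^4=1152, 222^8=180, 222^16=625, 222^32=428, 222^64=160, 222^128=180, 222^256=625, 222^512=428, 222^1024=160, 222^2048=180, 222^4096=625, 222^8192=428, 222^16384=160, 222^32768=180, 222^65536=625, 222^131072=428, 222^262144=160, 222^524288=180; 222^627608 = 222^8 * 222^16 * 222^128 * 222^256 * 222^512 * 222^4096 * 222^32768 * 222^65536 * 222^524288 = 180 (mod 1271); answer 180
Stage 2: Y1 = 180; d = 7; total draws C(13,2) = 78; complement C(6,2) = 15; favorable 78 - 15 = 63; P = 21/26; answer 21/26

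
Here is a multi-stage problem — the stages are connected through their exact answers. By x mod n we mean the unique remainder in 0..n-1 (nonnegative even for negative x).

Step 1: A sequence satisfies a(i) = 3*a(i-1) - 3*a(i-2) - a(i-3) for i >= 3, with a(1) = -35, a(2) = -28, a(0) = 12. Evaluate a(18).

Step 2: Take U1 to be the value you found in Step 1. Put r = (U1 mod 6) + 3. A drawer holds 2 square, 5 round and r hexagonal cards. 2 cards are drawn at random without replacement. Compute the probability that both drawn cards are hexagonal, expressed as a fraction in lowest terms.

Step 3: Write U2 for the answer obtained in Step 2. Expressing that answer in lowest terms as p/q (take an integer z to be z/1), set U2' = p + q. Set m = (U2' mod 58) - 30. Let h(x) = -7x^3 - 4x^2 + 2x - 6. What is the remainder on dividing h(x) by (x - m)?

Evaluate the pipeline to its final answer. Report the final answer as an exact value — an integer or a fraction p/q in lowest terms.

18390

Step 1: a(3) = 3*(-28) - 3*(-35) - 1*(12) = 9; iterating: a(3)=9, a(4)=146, a(5)=439, a(6)=870, a(7)=1147, a(8)=392, a(9)=-3135, a(10)=-11728, a(11)=-26171, a(12)=-40194, a(13)=-30341, a(14)=55730, a(15)=298407, a(16)=758372, a(17)=1324165, a(18)=1398972; answer 1398972
Step 2: U1 = 1398972; r = 3; total draws C(10,2) = 45; favorable C(3,2) = 3; P = 1/15; answer 1/15
Step 3: U2 = 1/15; threaded value p + q = 16; m = -14; remainder = value at the root: -7*(-14)^3 - 4*(-14)^2 + 2*(-14)^1 - 6 = (19208) + (-784) + (-28) + (-6) = 18390; answer 18390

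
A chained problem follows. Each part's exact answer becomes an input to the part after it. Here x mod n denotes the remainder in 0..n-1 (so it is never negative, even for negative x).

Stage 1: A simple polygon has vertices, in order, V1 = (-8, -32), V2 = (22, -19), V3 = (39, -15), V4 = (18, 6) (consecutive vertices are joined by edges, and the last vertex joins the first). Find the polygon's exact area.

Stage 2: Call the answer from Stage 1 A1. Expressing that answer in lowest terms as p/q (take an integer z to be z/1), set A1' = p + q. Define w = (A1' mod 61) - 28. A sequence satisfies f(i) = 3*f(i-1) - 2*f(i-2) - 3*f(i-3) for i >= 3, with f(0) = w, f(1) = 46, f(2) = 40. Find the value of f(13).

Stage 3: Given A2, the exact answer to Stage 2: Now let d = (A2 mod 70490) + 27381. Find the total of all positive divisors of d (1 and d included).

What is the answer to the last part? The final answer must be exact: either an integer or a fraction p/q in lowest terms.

103664

Stage 1: cross terms: (-8*-19 - 22*-32)=856, (22*-15 - 39*-19)=411, (39*6 - 18*-15)=504, (18*-32 - -8*6)=-528; twice the area = |1243| = 1243; area = 1243/2; answer 1243/2
Stage 2: A1 = 1243/2; threaded value p + q = 1245; w = -3; f(3) = 3*(40) - 2*(46) - 3*(-3) = 37; iterating: f(3)=37, f(4)=-107, f(5)=-515, f(6)=-1442, f(7)=-2975, f(8)=-4496, f(9)=-3212, f(10)=8281, f(11)=44755, f(12)=127339, f(13)=267664; answer 267664
Stage 3: A2 = 267664; d = 83575; 83575 = 5^2 * 3343; sigma = (1 + 5 + 25) * (1 + 3343) = 31 * 3344 = 103664; answer 103664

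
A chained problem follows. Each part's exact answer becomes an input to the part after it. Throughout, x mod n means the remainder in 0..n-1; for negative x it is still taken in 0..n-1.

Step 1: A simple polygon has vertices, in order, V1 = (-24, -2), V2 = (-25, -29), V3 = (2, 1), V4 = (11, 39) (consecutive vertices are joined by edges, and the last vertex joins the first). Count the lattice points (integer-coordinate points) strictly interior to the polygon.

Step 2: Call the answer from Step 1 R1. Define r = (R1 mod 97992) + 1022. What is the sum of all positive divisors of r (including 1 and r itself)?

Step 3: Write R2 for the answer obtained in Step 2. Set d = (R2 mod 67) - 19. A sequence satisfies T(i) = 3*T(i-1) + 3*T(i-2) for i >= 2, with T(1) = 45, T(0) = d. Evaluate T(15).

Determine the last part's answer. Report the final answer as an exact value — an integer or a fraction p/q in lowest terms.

Step 1: cross terms: (-24*-29 - -25*-2)=646, (-25*1 - 2*-29)=33, (2*39 - 11*1)=67, (11*-2 - -24*39)=914; twice the area = |1660| = 1660; area = 830; boundary points = 1 + 3 + 1 + 1 = 6; strictly interior points = area - boundary/2 + 1 = 828; answer 828
Step 2: R1 = 828; r = 1850; 1850 = 2 * 5^2 * 37; sigma = (1 + 2) * (1 + 5 + 25) * (1 + 37) = 3 * 31 * 38 = 3534; answer 3534
Step 3: R2 = 3534; d = 31; T(2) = 3*(45) + 3*(31) = 228; iterating: T(2)=228, T(3)=819, T(4)=3141, T(5)=11880, T(6)=45063, T(7)=170829, T(8)=647676, T(9)=2455515, T(10)=9309573, T(11)=35295264, T(12)=133814511, T(13)=507329325, T(14)=1923431508, T(15)=7292282499; answer 7292282499

7292282499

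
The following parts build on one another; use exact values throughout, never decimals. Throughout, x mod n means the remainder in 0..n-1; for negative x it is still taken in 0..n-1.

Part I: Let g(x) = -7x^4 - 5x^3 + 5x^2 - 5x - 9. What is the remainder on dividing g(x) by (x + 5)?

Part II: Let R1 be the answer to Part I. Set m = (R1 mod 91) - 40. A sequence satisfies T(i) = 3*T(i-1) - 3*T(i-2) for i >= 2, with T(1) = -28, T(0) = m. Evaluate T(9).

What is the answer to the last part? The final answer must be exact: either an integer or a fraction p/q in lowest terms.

Part I: remainder = value at the root: -7*(-5)^4 - 5*(-5)^3 + 5*(-5)^2 - 5*(-5)^1 - 9 = (-4375) + (625) + (125) + (25) + (-9) = -3609; answer -3609
Part II: R1 = -3609; m = -9; T(2) = 3*(-28) - 3*(-9) = -57; iterating: T(2)=-57, T(3)=-87, T(4)=-90, T(5)=-9, T(6)=243, T(7)=756, T(8)=1539, T(9)=2349; answer 2349

2349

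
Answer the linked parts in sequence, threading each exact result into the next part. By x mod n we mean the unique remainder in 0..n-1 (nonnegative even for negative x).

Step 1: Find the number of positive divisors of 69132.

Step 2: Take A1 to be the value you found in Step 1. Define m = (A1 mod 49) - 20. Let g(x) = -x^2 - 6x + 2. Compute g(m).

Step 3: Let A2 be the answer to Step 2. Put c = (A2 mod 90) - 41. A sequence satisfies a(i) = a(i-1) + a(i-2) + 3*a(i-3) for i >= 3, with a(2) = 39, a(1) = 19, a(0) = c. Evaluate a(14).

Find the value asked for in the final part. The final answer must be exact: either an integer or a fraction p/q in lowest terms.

360663

Step 1: 69132 = 2^2 * 3 * 7 * 823; number of divisors = (2+1) * (1+1) * (1+1) * (1+1) = 24; answer 24
Step 2: A1 = 24; m = 4; -1*(4)^2 - 6*(4)^1 + 2 = (-16) + (-24) + (2) = -38; answer -38
Step 3: A2 = -38; c = 11; a(3) = 1*(39) + 1*(19) + 3*(11) = 91; iterating: a(3)=91, a(4)=187, a(5)=395, a(6)=855, a(7)=1811, a(8)=3851, a(9)=8227, a(10)=17511, a(11)=37291, a(12)=79483, a(13)=169307, a(14)=360663; answer 360663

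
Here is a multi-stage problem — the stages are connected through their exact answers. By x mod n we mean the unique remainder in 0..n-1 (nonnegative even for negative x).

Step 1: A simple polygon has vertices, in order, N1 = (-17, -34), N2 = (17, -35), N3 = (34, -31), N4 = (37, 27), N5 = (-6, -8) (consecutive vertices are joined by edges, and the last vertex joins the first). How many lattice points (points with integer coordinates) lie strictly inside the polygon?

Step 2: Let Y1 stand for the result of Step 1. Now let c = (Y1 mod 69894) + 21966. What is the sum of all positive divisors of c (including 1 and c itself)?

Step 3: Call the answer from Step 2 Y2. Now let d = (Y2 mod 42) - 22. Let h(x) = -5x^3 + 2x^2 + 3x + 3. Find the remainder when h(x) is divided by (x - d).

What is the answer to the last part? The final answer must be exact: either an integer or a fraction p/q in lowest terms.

Step 1: cross terms: (-17*-35 - 17*-34)=1173, (17*-31 - 34*-35)=663, (34*27 - 37*-31)=2065, (37*-8 - -6*27)=-134, (-6*-34 - -17*-8)=68; twice the area = |3835| = 3835; area = 3835/2; boundary points = 1 + 1 + 1 + 1 + 1 = 5; strictly interior points = area - boundary/2 + 1 = 1916; answer 1916
Step 2: Y1 = 1916; c = 23882; 23882 = 2 * 11941; sigma = (1 + 2) * (1 + 11941) = 3 * 11942 = 35826; answer 35826
Step 3: Y2 = 35826; d = -22; remainder = value at the root: -5*(-22)^3 + 2*(-22)^2 + 3*(-22)^1 + 3 = (53240) + (968) + (-66) + (3) = 54145; answer 54145

54145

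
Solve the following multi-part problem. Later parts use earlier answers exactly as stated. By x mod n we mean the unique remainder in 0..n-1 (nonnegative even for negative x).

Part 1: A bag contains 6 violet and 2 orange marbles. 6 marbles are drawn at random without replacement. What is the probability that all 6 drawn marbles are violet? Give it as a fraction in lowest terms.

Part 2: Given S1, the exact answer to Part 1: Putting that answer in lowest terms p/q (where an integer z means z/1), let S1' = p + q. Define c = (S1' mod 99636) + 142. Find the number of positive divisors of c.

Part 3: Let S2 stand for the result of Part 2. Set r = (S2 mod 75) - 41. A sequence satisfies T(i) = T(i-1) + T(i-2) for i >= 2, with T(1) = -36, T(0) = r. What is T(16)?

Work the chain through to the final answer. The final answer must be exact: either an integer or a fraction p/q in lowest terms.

-56882

Part 1: total draws C(8,6) = 28; favorable C(6,6) = 1; P = 1/28; answer 1/28
Part 2: S1 = 1/28; threaded value p + q = 29; c = 171; 171 = 3^2 * 19; number of divisors = (2+1) * (1+1) = 6; answer 6
Part 3: S2 = 6; r = -35; T(2) = 1*(-36) + 1*(-35) = -71; iterating: T(2)=-71, T(3)=-107, T(4)=-178, T(5)=-285, T(6)=-463, T(7)=-748, T(8)=-1211, T(9)=-1959, T(10)=-3170, T(11)=-5129, T(12)=-8299, T(13)=-13428, T(14)=-21727, T(15)=-35155, T(16)=-56882; answer -56882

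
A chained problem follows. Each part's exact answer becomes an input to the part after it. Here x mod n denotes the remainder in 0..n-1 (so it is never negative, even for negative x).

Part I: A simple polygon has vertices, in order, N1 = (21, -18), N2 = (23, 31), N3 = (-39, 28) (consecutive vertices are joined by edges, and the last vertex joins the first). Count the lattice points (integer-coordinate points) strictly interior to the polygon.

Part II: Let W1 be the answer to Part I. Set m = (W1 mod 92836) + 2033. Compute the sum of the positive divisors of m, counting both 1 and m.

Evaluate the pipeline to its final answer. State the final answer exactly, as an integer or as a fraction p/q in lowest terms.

6216

Part I: cross terms: (21*31 - 23*-18)=1065, (23*28 - -39*31)=1853, (-39*-18 - 21*28)=114; twice the area = |3032| = 3032; area = 1516; boundary points = 1 + 1 + 2 = 4; strictly interior points = area - boundary/2 + 1 = 1515; answer 1515
Part II: W1 = 1515; m = 3548; 3548 = 2^2 * 887; sigma = (1 + 2 + 4) * (1 + 887) = 7 * 888 = 6216; answer 6216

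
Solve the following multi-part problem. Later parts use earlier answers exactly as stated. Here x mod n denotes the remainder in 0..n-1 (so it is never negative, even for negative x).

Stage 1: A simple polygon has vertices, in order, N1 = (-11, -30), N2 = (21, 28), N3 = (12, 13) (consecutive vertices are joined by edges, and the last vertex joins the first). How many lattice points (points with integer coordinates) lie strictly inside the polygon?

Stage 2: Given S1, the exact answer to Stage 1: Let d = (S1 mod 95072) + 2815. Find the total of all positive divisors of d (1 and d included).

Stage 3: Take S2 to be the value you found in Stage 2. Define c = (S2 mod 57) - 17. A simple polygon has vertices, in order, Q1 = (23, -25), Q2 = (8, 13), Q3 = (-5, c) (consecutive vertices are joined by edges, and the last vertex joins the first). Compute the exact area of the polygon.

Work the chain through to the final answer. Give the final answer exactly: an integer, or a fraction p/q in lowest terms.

899/2

Stage 1: cross terms: (-11*28 - 21*-30)=322, (21*13 - 12*28)=-63, (12*-30 - -11*13)=-217; twice the area = |42| = 42; area = 21; boundary points = 2 + 3 + 1 = 6; strictly interior points = area - boundary/2 + 1 = 19; answer 19
Stage 2: S1 = 19; d = 2834; 2834 = 2 * 13 * 109; sigma = (1 + 2) * (1 + 13) * (1 + 109) = 3 * 14 * 110 = 4620; answer 4620
Stage 3: S2 = 4620; c = -14; cross terms: (23*13 - 8*-25)=499, (8*-14 - -5*13)=-47, (-5*-25 - 23*-14)=447; twice the area = |899| = 899; area = 899/2; answer 899/2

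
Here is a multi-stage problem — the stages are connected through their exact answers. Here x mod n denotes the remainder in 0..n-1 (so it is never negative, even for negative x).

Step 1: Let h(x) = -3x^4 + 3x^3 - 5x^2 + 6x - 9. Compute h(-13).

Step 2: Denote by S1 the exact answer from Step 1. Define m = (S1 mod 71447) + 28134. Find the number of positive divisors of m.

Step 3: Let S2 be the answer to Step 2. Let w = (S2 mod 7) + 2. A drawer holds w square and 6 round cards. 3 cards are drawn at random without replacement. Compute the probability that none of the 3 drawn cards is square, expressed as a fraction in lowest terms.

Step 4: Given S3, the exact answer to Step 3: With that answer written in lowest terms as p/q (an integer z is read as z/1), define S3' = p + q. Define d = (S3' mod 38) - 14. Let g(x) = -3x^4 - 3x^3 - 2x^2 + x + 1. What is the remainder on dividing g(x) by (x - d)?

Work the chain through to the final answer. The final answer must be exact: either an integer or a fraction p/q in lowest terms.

-67667

Step 1: -3*(-13)^4 + 3*(-13)^3 - 5*(-13)^2 + 6*(-13)^1 - 9 = (-85683) + (-6591) + (-845) + (-78) + (-9) = -93206; answer -93206
Step 2: S1 = -93206; m = 77822; 77822 = 2 * 167 * 233; number of divisors = (1+1) * (1+1) * (1+1) = 8; answer 8
Step 3: S2 = 8; w = 3; total draws C(9,3) = 84; favorable C(6,3) = 20; P = 5/21; answer 5/21
Step 4: S3 = 5/21; threaded value p + q = 26; d = 12; remainder = value at the root: -3*(12)^4 - 3*(12)^3 - 2*(12)^2 + 1*(12)^1 + 1 = (-62208) + (-5184) + (-288) + (12) + (1) = -67667; answer -67667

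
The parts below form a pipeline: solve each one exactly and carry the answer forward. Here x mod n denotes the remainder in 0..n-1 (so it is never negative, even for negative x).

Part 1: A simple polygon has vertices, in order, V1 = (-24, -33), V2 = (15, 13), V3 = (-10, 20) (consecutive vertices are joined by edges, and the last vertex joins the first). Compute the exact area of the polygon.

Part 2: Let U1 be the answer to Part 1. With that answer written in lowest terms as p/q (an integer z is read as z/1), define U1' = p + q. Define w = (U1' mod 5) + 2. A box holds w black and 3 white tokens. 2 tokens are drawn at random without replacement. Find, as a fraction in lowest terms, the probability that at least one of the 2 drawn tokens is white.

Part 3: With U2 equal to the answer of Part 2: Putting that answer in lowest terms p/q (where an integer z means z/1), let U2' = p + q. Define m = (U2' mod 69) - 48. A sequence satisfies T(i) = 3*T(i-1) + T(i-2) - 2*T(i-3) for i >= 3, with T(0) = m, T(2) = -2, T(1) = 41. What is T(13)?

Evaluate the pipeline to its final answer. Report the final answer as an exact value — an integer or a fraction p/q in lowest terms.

5886049

Part 1: cross terms: (-24*13 - 15*-33)=183, (15*20 - -10*13)=430, (-10*-33 - -24*20)=810; twice the area = |1423| = 1423; area = 1423/2; answer 1423/2
Part 2: U1 = 1423/2; threaded value p + q = 1425; w = 2; total draws C(5,2) = 10; complement C(2,2) = 1; favorable 10 - 1 = 9; P = 9/10; answer 9/10
Part 3: U2 = 9/10; threaded value p + q = 19; m = -29; T(3) = 3*(-2) + 1*(41) - 2*(-29) = 93; iterating: T(3)=93, T(4)=195, T(5)=682, T(6)=2055, T(7)=6457, T(8)=20062, T(9)=62533, T(10)=194747, T(11)=606650, T(12)=1889631, T(13)=5886049; answer 5886049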